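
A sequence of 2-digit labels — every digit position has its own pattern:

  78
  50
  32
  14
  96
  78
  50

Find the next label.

First digit: −2 each step, mod 10; 7, 5, 3, 1, 9, 7, 5 → 3.
Second digit: +2 each step, mod 10; 8, 0, 2, 4, 6, 8, 0 → 2.
So the next label is 32.

32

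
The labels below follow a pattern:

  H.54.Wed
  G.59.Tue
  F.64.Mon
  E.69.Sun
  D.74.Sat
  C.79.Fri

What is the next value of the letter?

B

Letter goes H, G, F, E, D, C → B (letters move back 1 place in the alphabet).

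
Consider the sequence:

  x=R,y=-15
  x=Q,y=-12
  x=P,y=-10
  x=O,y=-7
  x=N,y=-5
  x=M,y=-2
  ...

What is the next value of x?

L

X goes R, Q, P, O, N, M → L (letters move back 1 place in the alphabet).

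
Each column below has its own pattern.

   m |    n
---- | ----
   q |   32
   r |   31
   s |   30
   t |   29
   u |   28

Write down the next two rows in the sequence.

v  27; w  26

Column m: letters move forward 1 place in the alphabet, so q, r, s, t, u → v → w.
Column n — −1 each step: 32, 31, 30, 29, 28 → 27 → 26.
Putting the parts together: v  27 and then w  26.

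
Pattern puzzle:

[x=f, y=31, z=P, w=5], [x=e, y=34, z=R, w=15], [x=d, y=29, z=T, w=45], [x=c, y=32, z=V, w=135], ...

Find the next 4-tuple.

[x=b, y=27, z=X, w=405]

X: f, e, d, c → b (letters move back 1 place in the alphabet).
Y goes 31, 34, 29, 32 → 27 (alternating steps +3, −5, +3, −5, …).
Z goes P, R, T, V → X (letters move forward 2 places in the alphabet).
For the w, ×3 each step: 5, 15, 45, 135 → 405.
So the next 4-tuple is [x=b, y=27, z=X, w=405].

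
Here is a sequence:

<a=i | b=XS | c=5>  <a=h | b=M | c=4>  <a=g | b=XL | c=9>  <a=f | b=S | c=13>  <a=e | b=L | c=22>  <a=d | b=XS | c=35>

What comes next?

For the a, letters move back 1 place in the alphabet: i, h, g, f, e, d → c.
B — repeats XS → M → XL → S → L: XS, M, XL, S, L, XS → M.
C goes 5, 4, 9, 13, 22, 35 → 57 (each term is the sum of the two before it).
Putting it together: <a=c | b=M | c=57>.

<a=c | b=M | c=57>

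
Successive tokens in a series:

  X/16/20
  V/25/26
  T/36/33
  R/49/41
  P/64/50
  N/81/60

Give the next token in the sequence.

L/100/71

Letter — letters move back 2 places in the alphabet: X, V, T, R, P, N → L.
For the second component, perfect squares: 4², 5², 6², …: 16, 25, 36, 49, 64, 81 → 100.
Third component — differences are 6, 7, 8, … (increasing by 1 each time): 20, 26, 33, 41, 50, 60 → 71.
So the next token is L/100/71.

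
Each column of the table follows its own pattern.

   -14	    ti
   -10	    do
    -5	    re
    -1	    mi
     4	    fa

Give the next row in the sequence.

8  sol

For the first component, alternating steps +4, +5, +4, +5, …: -14, -10, -5, -1, 4 → 8.
Note: runs through the solfège scale do→ti; ti, do, re, mi, fa → sol.
Putting it together: 8  sol.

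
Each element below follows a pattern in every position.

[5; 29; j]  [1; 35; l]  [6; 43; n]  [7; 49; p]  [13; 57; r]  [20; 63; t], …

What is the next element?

[33; 71; v]

First slot: 5, 1, 6, 7, 13, 20 → 33 (each term is the sum of the two before it).
For the second slot, alternating steps +6, +8, +6, +8, …: 29, 35, 43, 49, 57, 63 → 71.
Letter: j, l, n, p, r, t → v (letters move forward 2 places in the alphabet).
Combining the parts gives [33; 71; v].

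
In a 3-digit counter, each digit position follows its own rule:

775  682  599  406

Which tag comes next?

First digit — −1 each step, mod 10: 7, 6, 5, 4 → 3.
Second digit — +1 each step, mod 10: 7, 8, 9, 0 → 1.
Third digit — −3 each step, mod 10: 5, 2, 9, 6 → 3.
Putting it together: 313.

313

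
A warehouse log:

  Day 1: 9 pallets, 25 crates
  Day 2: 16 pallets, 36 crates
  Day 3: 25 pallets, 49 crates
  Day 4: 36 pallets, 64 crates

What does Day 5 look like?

Pallets: perfect squares: 3², 4², 5², …; 9, 16, 25, 36 → 49.
Crates goes 25, 36, 49, 64 → 81 (perfect squares: 5², 6², 7², …).
Putting it together: 49 pallets, 81 crates.

49 pallets, 81 crates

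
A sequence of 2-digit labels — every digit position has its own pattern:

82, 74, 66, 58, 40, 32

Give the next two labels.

24 then 16

First digit goes 8, 7, 6, 5, 4, 3 → 2 → 1 (−1 each step, mod 10).
Second digit — +2 each step, mod 10: 2, 4, 6, 8, 0, 2 → 4 → 6.
Putting the parts together: 24 and then 16.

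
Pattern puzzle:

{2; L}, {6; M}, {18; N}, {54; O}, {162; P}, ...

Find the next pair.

{486; Q}

First part: ×3 each step, so 2, 6, 18, 54, 162 → 486.
Letter: L, M, N, O, P → Q (letters move forward 1 place in the alphabet).
So the next pair is {486; Q}.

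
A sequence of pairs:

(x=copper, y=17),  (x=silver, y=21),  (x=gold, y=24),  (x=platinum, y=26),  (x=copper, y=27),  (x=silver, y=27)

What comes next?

X — repeats copper → silver → gold → platinum: copper, silver, gold, platinum, copper, silver → gold.
Y: 17, 21, 24, 26, 27, 27 → 26 (differences are 4, 3, 2, … (decreasing by 1 each time)).
Combining the parts gives (x=gold, y=26).

(x=gold, y=26)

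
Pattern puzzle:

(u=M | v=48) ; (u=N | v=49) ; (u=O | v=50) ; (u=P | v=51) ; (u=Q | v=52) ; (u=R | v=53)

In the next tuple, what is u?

S

U goes M, N, O, P, Q, R → S (letters move forward 1 place in the alphabet).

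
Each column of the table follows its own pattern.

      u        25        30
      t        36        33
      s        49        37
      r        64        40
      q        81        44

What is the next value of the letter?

For the letter, letters move back 1 place in the alphabet: u, t, s, r, q → p.

p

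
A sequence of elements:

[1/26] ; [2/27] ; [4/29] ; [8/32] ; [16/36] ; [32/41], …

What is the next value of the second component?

47

First component goes 1, 2, 4, 8, 16, 32 → 64 (×2 each step).
Second component: differences are 1, 2, 3, … (increasing by 1 each time), so 26, 27, 29, 32, 36, 41 → 47.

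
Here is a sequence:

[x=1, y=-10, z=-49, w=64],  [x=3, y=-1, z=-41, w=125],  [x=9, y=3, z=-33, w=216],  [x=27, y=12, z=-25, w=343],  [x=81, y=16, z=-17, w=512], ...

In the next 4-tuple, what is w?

729

W — perfect cubes: 4³, 5³, 6³, …: 64, 125, 216, 343, 512 → 729.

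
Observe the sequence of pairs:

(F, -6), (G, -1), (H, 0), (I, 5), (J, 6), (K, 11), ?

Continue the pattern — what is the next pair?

For the letter, letters move forward 1 place in the alphabet: F, G, H, I, J, K → L.
Second coordinate goes -6, -1, 0, 5, 6, 11 → 12 (alternating steps +5, +1, +5, +1, …).
Putting it together: (L, 12).

(L, 12)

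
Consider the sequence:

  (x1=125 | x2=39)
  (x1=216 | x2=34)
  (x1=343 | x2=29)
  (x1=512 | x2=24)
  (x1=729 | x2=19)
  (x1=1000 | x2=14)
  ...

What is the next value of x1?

1331

X1: 125, 216, 343, 512, 729, 1000 → 1331 (perfect cubes: 5³, 6³, 7³, …).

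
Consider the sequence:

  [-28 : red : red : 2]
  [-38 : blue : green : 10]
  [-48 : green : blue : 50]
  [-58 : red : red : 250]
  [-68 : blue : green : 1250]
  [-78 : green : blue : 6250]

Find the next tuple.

[-88 : red : red : 31250]

First entry: −10 each step, so -28, -38, -48, -58, -68, -78 → -88.
First colour goes red, blue, green, red, blue, green → red (repeats red → blue → green).
Second colour: red, green, blue, red, green, blue → red (repeats red → green → blue).
Fourth entry goes 2, 10, 50, 250, 1250, 6250 → 31250 (×5 each step).
Combining the parts gives [-88 : red : red : 31250].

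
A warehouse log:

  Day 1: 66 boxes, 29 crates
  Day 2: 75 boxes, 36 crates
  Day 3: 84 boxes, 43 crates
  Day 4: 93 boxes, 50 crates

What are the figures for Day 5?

102 boxes, 57 crates

Boxes — +9 each step: 66, 75, 84, 93 → 102.
Crates: 29, 36, 43, 50 → 57 (+7 each step).
Putting it together: 102 boxes, 57 crates.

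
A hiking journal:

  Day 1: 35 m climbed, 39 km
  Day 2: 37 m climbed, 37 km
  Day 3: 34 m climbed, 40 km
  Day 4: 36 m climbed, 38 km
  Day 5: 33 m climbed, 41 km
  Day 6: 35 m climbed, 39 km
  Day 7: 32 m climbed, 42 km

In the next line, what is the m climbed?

M climbed — alternating steps +2, −3, +2, −3, …: 35, 37, 34, 36, 33, 35, 32 → 34.

34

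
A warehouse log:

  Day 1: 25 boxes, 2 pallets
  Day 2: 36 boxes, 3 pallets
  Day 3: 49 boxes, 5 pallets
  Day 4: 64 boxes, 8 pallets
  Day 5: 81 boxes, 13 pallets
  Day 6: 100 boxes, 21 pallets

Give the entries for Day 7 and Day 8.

Boxes — perfect squares: 5², 6², 7², …: 25, 36, 49, 64, 81, 100 → 121 → 144.
Pallets goes 2, 3, 5, 8, 13, 21 → 34 → 55 (each term is the sum of the two before it).
Putting the parts together: 121 boxes, 34 pallets and then 144 boxes, 55 pallets.

121 boxes, 34 pallets; 144 boxes, 55 pallets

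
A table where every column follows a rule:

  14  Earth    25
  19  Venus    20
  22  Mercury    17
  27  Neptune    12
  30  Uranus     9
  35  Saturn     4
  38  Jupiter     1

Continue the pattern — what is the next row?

First component: alternating steps +5, +3, +5, +3, …; 14, 19, 22, 27, 30, 35, 38 → 43.
For the planet, runs backward through the planets Mercury→Neptune: Earth, Venus, Mercury, Neptune, Uranus, Saturn, Jupiter → Mars.
For the third component, together with the first component always sums to 39: 25, 20, 17, 12, 9, 4, 1 → -4.
Combining the parts gives 43  Mars  -4.

43  Mars  -4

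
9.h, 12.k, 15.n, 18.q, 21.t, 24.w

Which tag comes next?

27.z

First component: 9, 12, 15, 18, 21, 24 → 27 (+3 each step).
For the letter, letters move forward 3 places in the alphabet: h, k, n, q, t, w → z.
So the next tag is 27.z.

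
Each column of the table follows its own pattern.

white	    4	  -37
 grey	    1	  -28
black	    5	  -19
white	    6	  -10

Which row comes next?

Shade — repeats white → grey → black: white, grey, black, white → grey.
For the second component, each term is the sum of the two before it: 4, 1, 5, 6 → 11.
Third component: -37, -28, -19, -10 → -1 (+9 each step).
Combining the parts gives grey  11  -1.

grey  11  -1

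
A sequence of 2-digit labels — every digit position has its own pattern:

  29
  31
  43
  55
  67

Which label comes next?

First digit — +1 each step, mod 10: 2, 3, 4, 5, 6 → 7.
For the second digit, +2 each step, mod 10: 9, 1, 3, 5, 7 → 9.
So the next label is 79.

79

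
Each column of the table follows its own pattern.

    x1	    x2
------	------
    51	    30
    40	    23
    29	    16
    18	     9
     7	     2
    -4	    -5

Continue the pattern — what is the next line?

Column x1: −11 each step; 51, 40, 29, 18, 7, -4 → -15.
Column x2 — −7 each step: 30, 23, 16, 9, 2, -5 → -12.
So the next line is -15  -12.

-15  -12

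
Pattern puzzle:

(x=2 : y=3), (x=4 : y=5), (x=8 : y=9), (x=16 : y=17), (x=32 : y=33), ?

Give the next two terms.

(x=64 : y=65), (x=128 : y=129)

X — ×2 each step: 2, 4, 8, 16, 32 → 64 → 128.
For the y, always 1 more than the x: 3, 5, 9, 17, 33 → 65 → 129.
So the next two terms are (x=64 : y=65) and (x=128 : y=129).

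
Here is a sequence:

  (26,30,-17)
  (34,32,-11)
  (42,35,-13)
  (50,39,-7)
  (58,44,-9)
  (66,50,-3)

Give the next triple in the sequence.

First coordinate: +8 each step, so 26, 34, 42, 50, 58, 66 → 74.
Second coordinate: 30, 32, 35, 39, 44, 50 → 57 (differences are 2, 3, 4, … (increasing by 1 each time)).
For the third coordinate, alternating steps +6, −2, +6, −2, …: -17, -11, -13, -7, -9, -3 → -5.
So the next triple is (74,57,-5).

(74,57,-5)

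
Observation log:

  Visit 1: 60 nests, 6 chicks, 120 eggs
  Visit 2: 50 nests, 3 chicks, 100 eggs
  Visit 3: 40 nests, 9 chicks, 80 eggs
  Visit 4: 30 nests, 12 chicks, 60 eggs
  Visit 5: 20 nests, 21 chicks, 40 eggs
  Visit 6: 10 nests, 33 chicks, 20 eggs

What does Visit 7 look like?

0 nests, 54 chicks, 0 eggs

Nests goes 60, 50, 40, 30, 20, 10 → 0 (−10 each step).
Chicks: each term is the sum of the two before it; 6, 3, 9, 12, 21, 33 → 54.
Eggs: always 2 × the nests, so 120, 100, 80, 60, 40, 20 → 0.
Putting it together: 0 nests, 54 chicks, 0 eggs.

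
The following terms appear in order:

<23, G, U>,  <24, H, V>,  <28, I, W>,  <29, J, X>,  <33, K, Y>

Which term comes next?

<34, L, Z>

First component goes 23, 24, 28, 29, 33 → 34 (alternating steps +1, +4, +1, +4, …).
First letter — letters move forward 1 place in the alphabet: G, H, I, J, K → L.
Second letter: letters move forward 1 place in the alphabet; U, V, W, X, Y → Z.
So the next term is <34, L, Z>.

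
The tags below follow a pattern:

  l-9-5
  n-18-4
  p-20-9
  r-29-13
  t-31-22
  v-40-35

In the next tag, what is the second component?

42

Second component: 9, 18, 20, 29, 31, 40 → 42 (alternating steps +9, +2, +9, +2, …).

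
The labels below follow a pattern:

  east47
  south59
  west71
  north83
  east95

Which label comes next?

Direction — repeats east → south → west → north: east, south, west, north, east → south.
Second component — +12 each step: 47, 59, 71, 83, 95 → 107.
Putting it together: south107.

south107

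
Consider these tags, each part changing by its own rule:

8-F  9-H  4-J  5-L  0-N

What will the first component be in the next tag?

For the first component, alternating steps +1, −5, +1, −5, …: 8, 9, 4, 5, 0 → 1.

1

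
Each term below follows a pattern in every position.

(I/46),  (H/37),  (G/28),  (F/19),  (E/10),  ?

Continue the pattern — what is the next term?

(D/1)

Letter goes I, H, G, F, E → D (letters move back 1 place in the alphabet).
Second slot: −9 each step, so 46, 37, 28, 19, 10 → 1.
Combining the parts gives (D/1).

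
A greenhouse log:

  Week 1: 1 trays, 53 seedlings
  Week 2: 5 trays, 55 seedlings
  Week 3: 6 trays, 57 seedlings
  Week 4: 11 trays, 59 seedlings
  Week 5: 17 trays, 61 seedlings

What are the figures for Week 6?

28 trays, 63 seedlings

Trays — each term is the sum of the two before it: 1, 5, 6, 11, 17 → 28.
Seedlings: +2 each step, so 53, 55, 57, 59, 61 → 63.
So the next row is 28 trays, 63 seedlings.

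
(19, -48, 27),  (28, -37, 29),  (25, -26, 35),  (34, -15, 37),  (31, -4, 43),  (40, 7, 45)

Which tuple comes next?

First coordinate: 19, 28, 25, 34, 31, 40 → 37 (alternating steps +9, −3, +9, −3, …).
For the second coordinate, +11 each step: -48, -37, -26, -15, -4, 7 → 18.
For the third coordinate, alternating steps +2, +6, +2, +6, …: 27, 29, 35, 37, 43, 45 → 51.
Putting it together: (37, 18, 51).

(37, 18, 51)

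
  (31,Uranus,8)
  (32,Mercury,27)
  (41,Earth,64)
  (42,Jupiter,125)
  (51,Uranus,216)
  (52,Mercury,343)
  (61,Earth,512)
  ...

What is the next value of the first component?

First component goes 31, 32, 41, 42, 51, 52, 61 → 62 (alternating steps +1, +9, +1, +9, …).
Planet: Uranus, Mercury, Earth, Jupiter, Uranus, Mercury, Earth → Jupiter (repeats Uranus → Mercury → Earth → Jupiter).
Third component: perfect cubes: 2³, 3³, 4³, …, so 8, 27, 64, 125, 216, 343, 512 → 729.

62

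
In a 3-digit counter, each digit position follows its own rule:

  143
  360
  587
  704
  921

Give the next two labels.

148 then 365

First digit: +2 each step, mod 10; 1, 3, 5, 7, 9 → 1 → 3.
Second digit goes 4, 6, 8, 0, 2 → 4 → 6 (+2 each step, mod 10).
Third digit: −3 each step, mod 10, so 3, 0, 7, 4, 1 → 8 → 5.
Putting the parts together: 148 and then 365.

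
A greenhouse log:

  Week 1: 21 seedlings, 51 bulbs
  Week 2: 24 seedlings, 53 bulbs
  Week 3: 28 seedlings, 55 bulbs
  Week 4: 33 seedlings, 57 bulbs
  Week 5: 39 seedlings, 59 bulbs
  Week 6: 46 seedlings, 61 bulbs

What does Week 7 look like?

54 seedlings, 63 bulbs

Seedlings goes 21, 24, 28, 33, 39, 46 → 54 (differences are 3, 4, 5, … (increasing by 1 each time)).
Bulbs: +2 each step; 51, 53, 55, 57, 59, 61 → 63.
Putting it together: 54 seedlings, 63 bulbs.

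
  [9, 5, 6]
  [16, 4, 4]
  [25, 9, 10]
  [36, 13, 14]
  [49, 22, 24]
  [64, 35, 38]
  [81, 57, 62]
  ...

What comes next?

[100, 92, 100]

First component goes 9, 16, 25, 36, 49, 64, 81 → 100 (perfect squares: 3², 4², 5², …).
For the second component, each term is the sum of the two before it: 5, 4, 9, 13, 22, 35, 57 → 92.
Third component: 6, 4, 10, 14, 24, 38, 62 → 100 (each term is the sum of the two before it).
So the next term is [100, 92, 100].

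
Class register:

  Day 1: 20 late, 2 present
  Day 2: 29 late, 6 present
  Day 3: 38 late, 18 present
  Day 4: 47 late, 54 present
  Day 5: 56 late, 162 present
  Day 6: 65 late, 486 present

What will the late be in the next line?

74

Late goes 20, 29, 38, 47, 56, 65 → 74 (+9 each step).
For the present, ×3 each step: 2, 6, 18, 54, 162, 486 → 1458.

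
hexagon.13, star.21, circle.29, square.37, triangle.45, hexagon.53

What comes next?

Shape: hexagon, star, circle, square, triangle, hexagon → star (repeats hexagon → star → circle → square → triangle).
For the second component, +8 each step: 13, 21, 29, 37, 45, 53 → 61.
So the next code is star.61.

star.61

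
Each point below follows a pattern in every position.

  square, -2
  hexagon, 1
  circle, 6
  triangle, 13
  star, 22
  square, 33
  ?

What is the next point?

Shape — repeats square → hexagon → circle → triangle → star: square, hexagon, circle, triangle, star, square → hexagon.
Second entry: differences are 3, 5, 7, … (increasing by 2 each time), so -2, 1, 6, 13, 22, 33 → 46.
Putting it together: hexagon, 46.

hexagon, 46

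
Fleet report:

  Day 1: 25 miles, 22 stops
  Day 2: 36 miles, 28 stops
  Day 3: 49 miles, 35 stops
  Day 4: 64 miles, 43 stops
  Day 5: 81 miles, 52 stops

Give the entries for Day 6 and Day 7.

100 miles, 62 stops; 121 miles, 73 stops

Miles goes 25, 36, 49, 64, 81 → 100 → 121 (perfect squares: 5², 6², 7², …).
Stops: differences are 6, 7, 8, … (increasing by 1 each time); 22, 28, 35, 43, 52 → 62 → 73.
Putting the parts together: 100 miles, 62 stops and then 121 miles, 73 stops.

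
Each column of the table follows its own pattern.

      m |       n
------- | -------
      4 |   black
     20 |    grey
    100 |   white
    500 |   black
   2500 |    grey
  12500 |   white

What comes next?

62500  black

Column m: ×5 each step; 4, 20, 100, 500, 2500, 12500 → 62500.
For the column n, repeats black → grey → white: black, grey, white, black, grey, white → black.
Combining the parts gives 62500  black.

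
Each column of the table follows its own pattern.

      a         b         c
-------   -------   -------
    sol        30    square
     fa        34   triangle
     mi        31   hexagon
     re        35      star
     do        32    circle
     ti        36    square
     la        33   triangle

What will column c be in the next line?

Column c: square, triangle, hexagon, star, circle, square, triangle → hexagon (repeats square → triangle → hexagon → star → circle).

hexagon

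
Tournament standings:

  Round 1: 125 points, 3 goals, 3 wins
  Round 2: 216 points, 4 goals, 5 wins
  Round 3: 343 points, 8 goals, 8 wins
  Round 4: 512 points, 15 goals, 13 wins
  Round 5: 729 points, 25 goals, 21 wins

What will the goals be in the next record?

38

Goals goes 3, 4, 8, 15, 25 → 38 (differences are 1, 4, 7, … (increasing by 3 each time)).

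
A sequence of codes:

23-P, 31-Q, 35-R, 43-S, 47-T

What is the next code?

First component goes 23, 31, 35, 43, 47 → 55 (alternating steps +8, +4, +8, +4, …).
Letter: P, Q, R, S, T → U (letters move forward 1 place in the alphabet).
Combining the parts gives 55-U.

55-U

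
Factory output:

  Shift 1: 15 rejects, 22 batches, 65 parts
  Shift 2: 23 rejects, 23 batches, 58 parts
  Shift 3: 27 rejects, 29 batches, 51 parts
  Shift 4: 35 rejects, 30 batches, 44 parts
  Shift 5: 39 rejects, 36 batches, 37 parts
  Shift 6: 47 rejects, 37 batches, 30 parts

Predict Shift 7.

51 rejects, 43 batches, 23 parts

For the rejects, alternating steps +8, +4, +8, +4, …: 15, 23, 27, 35, 39, 47 → 51.
Batches: alternating steps +1, +6, +1, +6, …, so 22, 23, 29, 30, 36, 37 → 43.
Parts: −7 each step; 65, 58, 51, 44, 37, 30 → 23.
Combining the parts gives 51 rejects, 43 batches, 23 parts.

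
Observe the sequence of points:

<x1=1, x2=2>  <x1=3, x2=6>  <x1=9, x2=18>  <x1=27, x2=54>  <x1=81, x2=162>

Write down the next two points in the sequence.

X1 — ×3 each step: 1, 3, 9, 27, 81 → 243 → 729.
X2: always 2 × the x1; 2, 6, 18, 54, 162 → 486 → 1458.
Putting the parts together: <x1=243, x2=486> and then <x1=729, x2=1458>.

<x1=243, x2=486>, <x1=729, x2=1458>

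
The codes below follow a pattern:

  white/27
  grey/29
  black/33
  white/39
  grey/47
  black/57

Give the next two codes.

Shade: white, grey, black, white, grey, black → white → grey (repeats white → grey → black).
Second component: differences are 2, 4, 6, … (increasing by 2 each time), so 27, 29, 33, 39, 47, 57 → 69 → 83.
So the next two codes are white/69 and grey/83.

white/69, grey/83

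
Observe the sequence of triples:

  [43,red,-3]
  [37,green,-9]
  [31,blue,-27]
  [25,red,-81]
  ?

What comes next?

[19,green,-243]

First entry: −6 each step, so 43, 37, 31, 25 → 19.
Colour: repeats red → green → blue, so red, green, blue, red → green.
Third entry: ×3 each step; -3, -9, -27, -81 → -243.
Putting it together: [19,green,-243].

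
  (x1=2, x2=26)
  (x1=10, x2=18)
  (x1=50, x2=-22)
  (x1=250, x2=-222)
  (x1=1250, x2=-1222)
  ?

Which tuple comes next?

(x1=6250, x2=-6222)

For the x1, ×5 each step: 2, 10, 50, 250, 1250 → 6250.
X2: together with the x1 always sums to 28; 26, 18, -22, -222, -1222 → -6222.
Combining the parts gives (x1=6250, x2=-6222).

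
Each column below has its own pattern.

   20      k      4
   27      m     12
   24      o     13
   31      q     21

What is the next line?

First component: alternating steps +7, −3, +7, −3, …; 20, 27, 24, 31 → 28.
For the letter, letters move forward 2 places in the alphabet: k, m, o, q → s.
Third component: 4, 12, 13, 21 → 22 (alternating steps +8, +1, +8, +1, …).
So the next line is 28  s  22.

28  s  22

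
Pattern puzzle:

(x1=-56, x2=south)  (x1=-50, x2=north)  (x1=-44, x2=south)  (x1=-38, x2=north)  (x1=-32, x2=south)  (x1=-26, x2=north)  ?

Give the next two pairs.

X1: +6 each step; -56, -50, -44, -38, -32, -26 → -20 → -14.
X2: alternates south ↔ north, so south, north, south, north, south, north → south → north.
Putting the parts together: (x1=-20, x2=south) and then (x1=-14, x2=north).

(x1=-20, x2=south), (x1=-14, x2=north)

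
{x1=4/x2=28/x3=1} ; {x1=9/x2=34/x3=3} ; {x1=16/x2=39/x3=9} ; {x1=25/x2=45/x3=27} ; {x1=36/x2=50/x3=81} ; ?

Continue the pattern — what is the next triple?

For the x1, differences are 5, 7, 9, … (increasing by 2 each time): 4, 9, 16, 25, 36 → 49.
X2: alternating steps +6, +5, +6, +5, …; 28, 34, 39, 45, 50 → 56.
X3: ×3 each step, so 1, 3, 9, 27, 81 → 243.
So the next triple is {x1=49/x2=56/x3=243}.

{x1=49/x2=56/x3=243}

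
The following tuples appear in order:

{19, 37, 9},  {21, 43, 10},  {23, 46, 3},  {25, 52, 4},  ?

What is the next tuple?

{27, 55, -3}

First value: 19, 21, 23, 25 → 27 (+2 each step).
Second value — alternating steps +6, +3, +6, +3, …: 37, 43, 46, 52 → 55.
Third value: alternating steps +1, −7, +1, −7, …, so 9, 10, 3, 4 → -3.
Combining the parts gives {27, 55, -3}.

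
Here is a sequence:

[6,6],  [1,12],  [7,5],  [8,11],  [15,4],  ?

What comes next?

[23,10]

For the first value, each term is the sum of the two before it: 6, 1, 7, 8, 15 → 23.
Second value: 6, 12, 5, 11, 4 → 10 (alternating steps +6, −7, +6, −7, …).
Putting it together: [23,10].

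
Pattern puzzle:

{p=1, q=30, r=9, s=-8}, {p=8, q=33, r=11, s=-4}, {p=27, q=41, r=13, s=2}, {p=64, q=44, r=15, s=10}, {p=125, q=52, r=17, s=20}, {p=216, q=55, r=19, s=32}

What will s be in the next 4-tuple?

46

S: -8, -4, 2, 10, 20, 32 → 46 (differences are 4, 6, 8, … (increasing by 2 each time)).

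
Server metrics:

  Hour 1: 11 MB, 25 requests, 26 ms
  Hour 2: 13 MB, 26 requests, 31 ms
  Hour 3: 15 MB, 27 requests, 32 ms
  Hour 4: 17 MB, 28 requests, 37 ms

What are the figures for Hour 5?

19 MB, 29 requests, 38 ms

For the MB, +2 each step: 11, 13, 15, 17 → 19.
Requests goes 25, 26, 27, 28 → 29 (+1 each step).
For the ms, alternating steps +5, +1, +5, +1, …: 26, 31, 32, 37 → 38.
So the next line is 19 MB, 29 requests, 38 ms.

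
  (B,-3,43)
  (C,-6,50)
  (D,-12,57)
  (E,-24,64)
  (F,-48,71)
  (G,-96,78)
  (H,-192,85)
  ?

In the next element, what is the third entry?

For the third entry, +7 each step: 43, 50, 57, 64, 71, 78, 85 → 92.

92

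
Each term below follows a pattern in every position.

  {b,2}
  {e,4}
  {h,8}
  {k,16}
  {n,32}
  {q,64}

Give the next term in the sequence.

{t,128}

Letter: letters move forward 3 places in the alphabet; b, e, h, k, n, q → t.
Second component goes 2, 4, 8, 16, 32, 64 → 128 (×2 each step).
Putting it together: {t,128}.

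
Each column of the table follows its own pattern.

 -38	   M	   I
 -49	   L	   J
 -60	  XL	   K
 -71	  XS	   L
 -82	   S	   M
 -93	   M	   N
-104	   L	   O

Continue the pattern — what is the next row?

First component: −11 each step, so -38, -49, -60, -71, -82, -93, -104 → -115.
For the size, repeats M → L → XL → XS → S: M, L, XL, XS, S, M, L → XL.
Letter — letters move forward 1 place in the alphabet: I, J, K, L, M, N, O → P.
So the next row is -115  XL  P.

-115  XL  P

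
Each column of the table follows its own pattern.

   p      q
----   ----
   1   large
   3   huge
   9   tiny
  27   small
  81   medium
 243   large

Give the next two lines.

729  huge; 2187  tiny

Column p: ×3 each step; 1, 3, 9, 27, 81, 243 → 729 → 2187.
Column q: repeats large → huge → tiny → small → medium; large, huge, tiny, small, medium, large → huge → tiny.
Putting the parts together: 729  huge and then 2187  tiny.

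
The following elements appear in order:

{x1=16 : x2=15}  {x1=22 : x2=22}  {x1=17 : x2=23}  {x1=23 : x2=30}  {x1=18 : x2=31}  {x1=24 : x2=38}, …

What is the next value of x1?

19

X1 — alternating steps +6, −5, +6, −5, …: 16, 22, 17, 23, 18, 24 → 19.
X2: 15, 22, 23, 30, 31, 38 → 39 (alternating steps +7, +1, +7, +1, …).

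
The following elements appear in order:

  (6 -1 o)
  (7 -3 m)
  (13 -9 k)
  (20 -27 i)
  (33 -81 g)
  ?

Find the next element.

First part goes 6, 7, 13, 20, 33 → 53 (each term is the sum of the two before it).
Second part: ×3 each step; -1, -3, -9, -27, -81 → -243.
Letter goes o, m, k, i, g → e (letters move back 2 places in the alphabet).
Putting it together: (53 -243 e).

(53 -243 e)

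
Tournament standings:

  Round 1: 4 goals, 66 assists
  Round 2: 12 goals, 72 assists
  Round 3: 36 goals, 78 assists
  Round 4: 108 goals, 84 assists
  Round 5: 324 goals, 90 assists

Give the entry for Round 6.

972 goals, 96 assists

Goals goes 4, 12, 36, 108, 324 → 972 (×3 each step).
Assists: +6 each step; 66, 72, 78, 84, 90 → 96.
So the next row is 972 goals, 96 assists.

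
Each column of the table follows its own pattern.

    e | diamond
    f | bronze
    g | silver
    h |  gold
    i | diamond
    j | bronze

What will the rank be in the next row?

Rank — repeats diamond → bronze → silver → gold: diamond, bronze, silver, gold, diamond, bronze → silver.

silver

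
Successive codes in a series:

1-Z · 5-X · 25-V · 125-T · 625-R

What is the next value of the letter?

First component: ×5 each step, so 1, 5, 25, 125, 625 → 3125.
Letter: letters move back 2 places in the alphabet; Z, X, V, T, R → P.

P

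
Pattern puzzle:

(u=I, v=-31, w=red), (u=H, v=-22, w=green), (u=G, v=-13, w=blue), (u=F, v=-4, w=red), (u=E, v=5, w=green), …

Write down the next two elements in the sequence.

U: letters move back 1 place in the alphabet; I, H, G, F, E → D → C.
V goes -31, -22, -13, -4, 5 → 14 → 23 (+9 each step).
W goes red, green, blue, red, green → blue → red (repeats red → green → blue).
Putting the parts together: (u=D, v=14, w=blue) and then (u=C, v=23, w=red).

(u=D, v=14, w=blue), (u=C, v=23, w=red)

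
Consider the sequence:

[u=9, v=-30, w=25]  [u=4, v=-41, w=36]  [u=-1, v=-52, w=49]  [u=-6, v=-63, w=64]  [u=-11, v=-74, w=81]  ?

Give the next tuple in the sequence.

[u=-16, v=-85, w=100]

U: 9, 4, -1, -6, -11 → -16 (−5 each step).
V: −11 each step, so -30, -41, -52, -63, -74 → -85.
W: perfect squares: 5², 6², 7², …, so 25, 36, 49, 64, 81 → 100.
Combining the parts gives [u=-16, v=-85, w=100].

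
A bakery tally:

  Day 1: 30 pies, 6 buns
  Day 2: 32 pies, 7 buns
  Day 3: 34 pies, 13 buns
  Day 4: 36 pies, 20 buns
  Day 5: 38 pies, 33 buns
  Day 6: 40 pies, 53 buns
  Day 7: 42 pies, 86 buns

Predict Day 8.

Pies: 30, 32, 34, 36, 38, 40, 42 → 44 (+2 each step).
Buns — each term is the sum of the two before it: 6, 7, 13, 20, 33, 53, 86 → 139.
Combining the parts gives 44 pies, 139 buns.

44 pies, 139 buns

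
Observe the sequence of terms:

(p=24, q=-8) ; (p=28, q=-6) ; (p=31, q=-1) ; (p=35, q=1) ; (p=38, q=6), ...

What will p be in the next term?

P: 24, 28, 31, 35, 38 → 42 (alternating steps +4, +3, +4, +3, …).
Q goes -8, -6, -1, 1, 6 → 8 (alternating steps +2, +5, +2, +5, …).

42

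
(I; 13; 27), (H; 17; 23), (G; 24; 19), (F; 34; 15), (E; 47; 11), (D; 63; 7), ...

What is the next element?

Letter: I, H, G, F, E, D → C (letters move back 1 place in the alphabet).
Second slot — differences are 4, 7, 10, … (increasing by 3 each time): 13, 17, 24, 34, 47, 63 → 82.
For the third slot, −4 each step: 27, 23, 19, 15, 11, 7 → 3.
Combining the parts gives (C; 82; 3).

(C; 82; 3)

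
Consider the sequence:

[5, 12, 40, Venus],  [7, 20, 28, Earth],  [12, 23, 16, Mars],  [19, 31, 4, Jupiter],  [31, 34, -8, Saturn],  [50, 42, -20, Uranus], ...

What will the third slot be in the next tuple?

For the third slot, −12 each step: 40, 28, 16, 4, -8, -20 → -32.

-32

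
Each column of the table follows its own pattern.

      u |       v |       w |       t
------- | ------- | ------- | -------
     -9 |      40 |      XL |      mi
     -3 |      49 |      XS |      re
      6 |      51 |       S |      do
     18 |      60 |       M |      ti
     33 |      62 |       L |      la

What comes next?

51  71  XL  sol

Column u — differences are 6, 9, 12, … (increasing by 3 each time): -9, -3, 6, 18, 33 → 51.
Column v: alternating steps +9, +2, +9, +2, …; 40, 49, 51, 60, 62 → 71.
Column w: XL, XS, S, M, L → XL (runs through clothing sizes XS→XL).
Column t: runs backward through the solfège scale do→ti, so mi, re, do, ti, la → sol.
Putting it together: 51  71  XL  sol.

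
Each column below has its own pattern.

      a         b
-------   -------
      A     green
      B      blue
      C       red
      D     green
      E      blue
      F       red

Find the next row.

G  green

Column a: letters move forward 1 place in the alphabet; A, B, C, D, E, F → G.
Column b: repeats green → blue → red, so green, blue, red, green, blue, red → green.
Combining the parts gives G  green.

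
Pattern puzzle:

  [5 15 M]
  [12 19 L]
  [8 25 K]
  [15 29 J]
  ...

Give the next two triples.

First entry: alternating steps +7, −4, +7, −4, …; 5, 12, 8, 15 → 11 → 18.
Second entry: alternating steps +4, +6, +4, +6, …; 15, 19, 25, 29 → 35 → 39.
For the letter, letters move back 1 place in the alphabet: M, L, K, J → I → H.
So the next two triples are [11 35 I] and [18 39 H].

[11 35 I], [18 39 H]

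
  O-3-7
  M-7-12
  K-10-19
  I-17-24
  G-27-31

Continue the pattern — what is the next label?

Letter goes O, M, K, I, G → E (letters move back 2 places in the alphabet).
Second component: each term is the sum of the two before it; 3, 7, 10, 17, 27 → 44.
Third component: 7, 12, 19, 24, 31 → 36 (alternating steps +5, +7, +5, +7, …).
So the next label is E-44-36.

E-44-36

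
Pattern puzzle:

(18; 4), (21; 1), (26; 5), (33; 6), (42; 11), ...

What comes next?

For the first entry, differences are 3, 5, 7, … (increasing by 2 each time): 18, 21, 26, 33, 42 → 53.
Second entry: 4, 1, 5, 6, 11 → 17 (each term is the sum of the two before it).
Combining the parts gives (53; 17).

(53; 17)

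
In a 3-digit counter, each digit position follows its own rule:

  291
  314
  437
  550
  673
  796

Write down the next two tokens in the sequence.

819 then 932

For the first digit, +1 each step, mod 10: 2, 3, 4, 5, 6, 7 → 8 → 9.
Second digit — +2 each step, mod 10: 9, 1, 3, 5, 7, 9 → 1 → 3.
Third digit goes 1, 4, 7, 0, 3, 6 → 9 → 2 (+3 each step, mod 10).
So the next two tokens are 819 and 932.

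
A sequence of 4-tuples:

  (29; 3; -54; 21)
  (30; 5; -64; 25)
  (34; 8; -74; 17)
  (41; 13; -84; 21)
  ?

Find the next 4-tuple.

(51; 21; -94; 13)

First entry — differences are 1, 4, 7, … (increasing by 3 each time): 29, 30, 34, 41 → 51.
Second entry — each term is the sum of the two before it: 3, 5, 8, 13 → 21.
For the third entry, −10 each step: -54, -64, -74, -84 → -94.
Fourth entry: alternating steps +4, −8, +4, −8, …, so 21, 25, 17, 21 → 13.
Putting it together: (51; 21; -94; 13).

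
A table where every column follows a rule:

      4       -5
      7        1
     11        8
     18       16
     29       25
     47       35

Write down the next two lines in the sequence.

76  46; 123  58

First component — each term is the sum of the two before it: 4, 7, 11, 18, 29, 47 → 76 → 123.
Second component: differences are 6, 7, 8, … (increasing by 1 each time), so -5, 1, 8, 16, 25, 35 → 46 → 58.
Putting the parts together: 76  46 and then 123  58.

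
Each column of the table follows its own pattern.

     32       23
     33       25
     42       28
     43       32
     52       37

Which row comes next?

First component: alternating steps +1, +9, +1, +9, …; 32, 33, 42, 43, 52 → 53.
Second component: differences are 2, 3, 4, … (increasing by 1 each time); 23, 25, 28, 32, 37 → 43.
Combining the parts gives 53  43.

53  43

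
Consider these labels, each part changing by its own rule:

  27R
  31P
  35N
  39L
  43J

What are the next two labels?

First component: 27, 31, 35, 39, 43 → 47 → 51 (+4 each step).
Letter goes R, P, N, L, J → H → F (letters move back 2 places in the alphabet).
Putting the parts together: 47H and then 51F.

47H then 51F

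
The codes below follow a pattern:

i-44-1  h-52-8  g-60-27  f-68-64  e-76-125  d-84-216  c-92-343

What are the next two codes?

Letter: letters move back 1 place in the alphabet, so i, h, g, f, e, d, c → b → a.
Second component: +8 each step, so 44, 52, 60, 68, 76, 84, 92 → 100 → 108.
Third component: 1, 8, 27, 64, 125, 216, 343 → 512 → 729 (perfect cubes: 1³, 2³, 3³, …).
So the next two codes are b-100-512 and a-108-729.

b-100-512, a-108-729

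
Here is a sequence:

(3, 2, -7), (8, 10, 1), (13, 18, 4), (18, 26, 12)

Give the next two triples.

(23, 34, 15), (28, 42, 23)

First entry: +5 each step; 3, 8, 13, 18 → 23 → 28.
Second entry: +8 each step; 2, 10, 18, 26 → 34 → 42.
Third entry: alternating steps +8, +3, +8, +3, …; -7, 1, 4, 12 → 15 → 23.
Putting the parts together: (23, 34, 15) and then (28, 42, 23).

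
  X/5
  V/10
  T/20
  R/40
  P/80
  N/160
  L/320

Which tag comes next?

Letter: letters move back 2 places in the alphabet; X, V, T, R, P, N, L → J.
Second component: 5, 10, 20, 40, 80, 160, 320 → 640 (×2 each step).
Combining the parts gives J/640.

J/640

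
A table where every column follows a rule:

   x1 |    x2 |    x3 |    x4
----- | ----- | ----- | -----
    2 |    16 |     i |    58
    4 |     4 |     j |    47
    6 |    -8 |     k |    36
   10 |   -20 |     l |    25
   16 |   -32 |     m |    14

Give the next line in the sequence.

For the column x1, each term is the sum of the two before it: 2, 4, 6, 10, 16 → 26.
Column x2 — −12 each step: 16, 4, -8, -20, -32 → -44.
Column x3 — letters move forward 1 place in the alphabet: i, j, k, l, m → n.
Column x4 goes 58, 47, 36, 25, 14 → 3 (−11 each step).
Putting it together: 26  -44  n  3.

26  -44  n  3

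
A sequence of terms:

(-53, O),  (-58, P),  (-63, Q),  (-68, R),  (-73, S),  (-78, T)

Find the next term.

(-83, U)

First entry goes -53, -58, -63, -68, -73, -78 → -83 (−5 each step).
For the letter, letters move forward 1 place in the alphabet: O, P, Q, R, S, T → U.
Combining the parts gives (-83, U).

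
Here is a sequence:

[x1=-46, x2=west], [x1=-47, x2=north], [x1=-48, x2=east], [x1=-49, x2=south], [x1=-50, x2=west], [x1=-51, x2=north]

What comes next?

[x1=-52, x2=east]

For the x1, −1 each step: -46, -47, -48, -49, -50, -51 → -52.
X2: repeats west → north → east → south; west, north, east, south, west, north → east.
Combining the parts gives [x1=-52, x2=east].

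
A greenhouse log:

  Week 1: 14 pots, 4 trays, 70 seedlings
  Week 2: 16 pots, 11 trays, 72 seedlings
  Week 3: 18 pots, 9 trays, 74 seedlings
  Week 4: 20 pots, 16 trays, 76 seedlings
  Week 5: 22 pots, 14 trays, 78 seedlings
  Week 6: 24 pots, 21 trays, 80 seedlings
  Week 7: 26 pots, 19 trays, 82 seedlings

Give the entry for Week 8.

28 pots, 26 trays, 84 seedlings

Pots: 14, 16, 18, 20, 22, 24, 26 → 28 (+2 each step).
Trays goes 4, 11, 9, 16, 14, 21, 19 → 26 (alternating steps +7, −2, +7, −2, …).
Seedlings: 70, 72, 74, 76, 78, 80, 82 → 84 (+2 each step).
Combining the parts gives 28 pots, 26 trays, 84 seedlings.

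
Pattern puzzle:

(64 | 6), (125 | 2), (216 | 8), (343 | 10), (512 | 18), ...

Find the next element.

First coordinate goes 64, 125, 216, 343, 512 → 729 (perfect cubes: 4³, 5³, 6³, …).
Second coordinate — each term is the sum of the two before it: 6, 2, 8, 10, 18 → 28.
Combining the parts gives (729 | 28).

(729 | 28)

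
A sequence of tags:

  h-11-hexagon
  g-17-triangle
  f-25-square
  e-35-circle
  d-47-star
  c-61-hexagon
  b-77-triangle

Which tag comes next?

Letter: letters move back 1 place in the alphabet; h, g, f, e, d, c, b → a.
For the second component, differences are 6, 8, 10, … (increasing by 2 each time): 11, 17, 25, 35, 47, 61, 77 → 95.
Shape — repeats hexagon → triangle → square → circle → star: hexagon, triangle, square, circle, star, hexagon, triangle → square.
Putting it together: a-95-square.

a-95-square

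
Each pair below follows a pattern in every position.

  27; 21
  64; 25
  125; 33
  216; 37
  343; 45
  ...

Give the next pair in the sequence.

512; 49

First part — perfect cubes: 3³, 4³, 5³, …: 27, 64, 125, 216, 343 → 512.
Second part: alternating steps +4, +8, +4, +8, …; 21, 25, 33, 37, 45 → 49.
Combining the parts gives 512; 49.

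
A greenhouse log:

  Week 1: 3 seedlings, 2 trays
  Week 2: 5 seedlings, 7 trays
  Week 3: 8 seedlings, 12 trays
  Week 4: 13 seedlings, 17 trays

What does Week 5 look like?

Seedlings: 3, 5, 8, 13 → 21 (each term is the sum of the two before it).
Trays: +5 each step, so 2, 7, 12, 17 → 22.
Combining the parts gives 21 seedlings, 22 trays.

21 seedlings, 22 trays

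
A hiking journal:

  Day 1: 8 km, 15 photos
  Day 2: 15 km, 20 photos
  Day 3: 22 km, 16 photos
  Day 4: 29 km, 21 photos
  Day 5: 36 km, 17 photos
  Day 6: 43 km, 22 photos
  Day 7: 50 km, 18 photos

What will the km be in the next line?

57

Km: +7 each step; 8, 15, 22, 29, 36, 43, 50 → 57.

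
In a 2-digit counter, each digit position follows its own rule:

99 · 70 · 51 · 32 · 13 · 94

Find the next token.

75

For the first digit, −2 each step, mod 10: 9, 7, 5, 3, 1, 9 → 7.
Second digit: +1 each step, mod 10; 9, 0, 1, 2, 3, 4 → 5.
So the next token is 75.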